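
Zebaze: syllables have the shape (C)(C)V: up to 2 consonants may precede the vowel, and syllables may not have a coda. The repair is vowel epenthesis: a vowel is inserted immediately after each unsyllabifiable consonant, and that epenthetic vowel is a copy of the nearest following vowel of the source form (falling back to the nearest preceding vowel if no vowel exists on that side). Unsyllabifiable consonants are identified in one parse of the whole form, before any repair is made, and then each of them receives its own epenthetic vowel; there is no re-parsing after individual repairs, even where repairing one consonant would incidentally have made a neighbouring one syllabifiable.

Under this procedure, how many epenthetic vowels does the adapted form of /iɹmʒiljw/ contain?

4

The unsyllabifiable consonants are /ɹ/, /l/, /j/, /w/; each receives one epenthetic vowel.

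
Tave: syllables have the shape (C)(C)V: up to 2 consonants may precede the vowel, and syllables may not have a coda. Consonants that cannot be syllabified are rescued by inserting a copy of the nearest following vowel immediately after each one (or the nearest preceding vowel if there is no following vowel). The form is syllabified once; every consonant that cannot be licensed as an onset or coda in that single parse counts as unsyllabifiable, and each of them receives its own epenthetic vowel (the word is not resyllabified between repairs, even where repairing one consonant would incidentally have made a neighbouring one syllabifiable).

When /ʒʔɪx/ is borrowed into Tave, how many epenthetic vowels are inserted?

1

The unsyllabifiable consonants are /x/; each receives one epenthetic vowel.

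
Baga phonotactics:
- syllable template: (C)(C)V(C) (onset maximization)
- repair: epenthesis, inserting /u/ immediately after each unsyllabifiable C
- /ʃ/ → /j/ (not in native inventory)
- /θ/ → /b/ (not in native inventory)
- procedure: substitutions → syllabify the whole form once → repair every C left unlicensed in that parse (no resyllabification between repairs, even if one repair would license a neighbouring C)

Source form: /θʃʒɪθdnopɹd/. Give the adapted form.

Substitution: /θ/ → /b/, /ʃ/ → /j/, giving /bjʒɪbdnopɹd/.
Syllabifying with onset maximization leaves /b/, /ɹ/, /d/ stranded (at most one coda consonant is licensed; onsets may contain at most 2 consonants).
Inserting the epenthetic vowel yields /b/ → /bu/, /ɹ/ → /ɹu/, /d/ → /du/.

bujʒɪbdnopɹudu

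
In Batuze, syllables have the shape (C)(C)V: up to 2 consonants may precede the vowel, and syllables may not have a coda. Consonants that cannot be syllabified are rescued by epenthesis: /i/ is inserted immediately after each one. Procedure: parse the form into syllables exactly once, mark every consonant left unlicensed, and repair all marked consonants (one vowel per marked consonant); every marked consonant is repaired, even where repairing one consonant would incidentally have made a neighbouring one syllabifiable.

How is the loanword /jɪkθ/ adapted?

Under (C)(C)V, the unsyllabifiable consonants are /k/, /θ/ (no codas are permitted; onsets may contain at most 2 consonants).
Epenthesis after each stranded consonant: /k/ → /ki/, /θ/ → /θi/.

jɪkiθi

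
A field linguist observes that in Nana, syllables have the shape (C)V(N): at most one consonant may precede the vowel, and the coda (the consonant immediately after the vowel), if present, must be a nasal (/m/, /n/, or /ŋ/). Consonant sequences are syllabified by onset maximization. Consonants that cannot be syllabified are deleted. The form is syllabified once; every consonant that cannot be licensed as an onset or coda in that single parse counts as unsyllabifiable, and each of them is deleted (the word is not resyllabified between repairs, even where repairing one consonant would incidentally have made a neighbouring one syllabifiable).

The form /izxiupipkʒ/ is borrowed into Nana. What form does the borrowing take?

ixiupi

Under (C)V(N), the unsyllabifiable consonants are /z/, /p/, /k/, /ʒ/ (only a nasal (/m/, /n/, or /ŋ/) is licensed in coda position; onsets are limited to one consonant).
Deleting the stranded consonants removes /z/, /p/, /k/, /ʒ/.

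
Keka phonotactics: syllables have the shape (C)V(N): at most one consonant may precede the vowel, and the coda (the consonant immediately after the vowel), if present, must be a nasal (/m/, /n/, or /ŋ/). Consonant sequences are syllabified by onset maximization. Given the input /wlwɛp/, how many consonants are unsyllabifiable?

3

Syllabifying with onset maximization leaves /w/, /l/, /p/ stranded (only a nasal (/m/, /n/, or /ŋ/) is licensed in coda position; onsets are limited to one consonant).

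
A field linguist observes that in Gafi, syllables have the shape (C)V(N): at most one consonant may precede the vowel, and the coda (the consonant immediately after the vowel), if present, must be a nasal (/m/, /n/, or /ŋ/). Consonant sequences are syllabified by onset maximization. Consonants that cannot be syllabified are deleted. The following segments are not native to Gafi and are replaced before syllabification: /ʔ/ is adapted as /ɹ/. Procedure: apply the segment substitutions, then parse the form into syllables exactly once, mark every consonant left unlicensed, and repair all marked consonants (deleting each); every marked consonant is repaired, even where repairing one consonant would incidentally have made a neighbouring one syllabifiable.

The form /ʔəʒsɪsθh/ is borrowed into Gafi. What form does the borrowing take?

ɹəsɪ

Substitution: /ʔ/ → /ɹ/, giving /ɹəʒsɪsθh/.
The consonants /ʒ/, /s/, /θ/, /h/ cannot be parsed into a legal (C)V(N) syllable (only a nasal (/m/, /n/, or /ŋ/) is licensed in coda position; onsets are limited to one consonant).
Deletion applies to /ʒ/, /s/, /θ/, /h/.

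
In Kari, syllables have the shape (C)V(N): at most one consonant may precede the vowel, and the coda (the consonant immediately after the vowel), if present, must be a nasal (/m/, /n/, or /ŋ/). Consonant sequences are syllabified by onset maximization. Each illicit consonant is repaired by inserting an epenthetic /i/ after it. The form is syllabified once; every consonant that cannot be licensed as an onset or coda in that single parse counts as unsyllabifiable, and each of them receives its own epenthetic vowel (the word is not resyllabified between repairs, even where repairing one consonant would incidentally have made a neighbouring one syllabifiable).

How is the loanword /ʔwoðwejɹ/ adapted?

The consonants /ʔ/, /ð/, /j/, /ɹ/ cannot be parsed into a legal (C)V(N) syllable (only a nasal (/m/, /n/, or /ŋ/) is licensed in coda position; onsets are limited to one consonant).
Epenthesis after each stranded consonant: /ʔ/ → /ʔi/, /ð/ → /ði/, /j/ → /ji/, /ɹ/ → /ɹi/.

ʔiwoðiwejiɹi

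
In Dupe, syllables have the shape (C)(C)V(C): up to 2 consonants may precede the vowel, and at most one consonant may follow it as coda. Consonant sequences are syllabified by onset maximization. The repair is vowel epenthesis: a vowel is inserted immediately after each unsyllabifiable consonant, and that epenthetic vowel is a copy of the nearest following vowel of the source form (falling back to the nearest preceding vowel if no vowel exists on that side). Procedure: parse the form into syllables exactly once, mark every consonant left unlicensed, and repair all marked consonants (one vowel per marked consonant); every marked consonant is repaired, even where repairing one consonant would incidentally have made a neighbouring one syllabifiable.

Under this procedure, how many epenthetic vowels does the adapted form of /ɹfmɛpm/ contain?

2

The unsyllabifiable consonants are /ɹ/, /m/; each receives one epenthetic vowel.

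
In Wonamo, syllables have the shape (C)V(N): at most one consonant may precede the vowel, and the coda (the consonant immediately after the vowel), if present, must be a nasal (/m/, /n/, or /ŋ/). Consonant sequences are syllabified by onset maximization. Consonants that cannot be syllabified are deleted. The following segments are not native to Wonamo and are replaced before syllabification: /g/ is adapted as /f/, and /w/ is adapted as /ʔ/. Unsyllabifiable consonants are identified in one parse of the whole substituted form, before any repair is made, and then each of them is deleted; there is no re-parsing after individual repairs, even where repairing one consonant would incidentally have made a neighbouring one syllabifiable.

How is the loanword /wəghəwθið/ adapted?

ʔəhəθi

Substitution: /w/ → /ʔ/, /g/ → /f/, giving /ʔəfhəʔθið/.
The consonants /f/, /ʔ/, /ð/ cannot be parsed into a legal (C)V(N) syllable (only a nasal (/m/, /n/, or /ŋ/) is licensed in coda position; onsets are limited to one consonant).
Deleting the stranded consonants removes /f/, /ʔ/, /ð/.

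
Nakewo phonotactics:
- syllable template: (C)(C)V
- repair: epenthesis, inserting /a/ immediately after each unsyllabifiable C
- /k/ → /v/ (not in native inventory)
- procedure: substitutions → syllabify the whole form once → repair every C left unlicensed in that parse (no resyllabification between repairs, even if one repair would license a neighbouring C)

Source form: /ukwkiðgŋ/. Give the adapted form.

uvawviðagaŋa

Substitution: /k/ → /v/, giving /uvwviðgŋ/.
Syllabifying with onset maximization leaves /v/, /ð/, /g/, /ŋ/ stranded (no codas are permitted; onsets may contain at most 2 consonants).
Epenthesis after each stranded consonant: /v/ → /va/, /ð/ → /ða/, /g/ → /ga/, /ŋ/ → /ŋa/.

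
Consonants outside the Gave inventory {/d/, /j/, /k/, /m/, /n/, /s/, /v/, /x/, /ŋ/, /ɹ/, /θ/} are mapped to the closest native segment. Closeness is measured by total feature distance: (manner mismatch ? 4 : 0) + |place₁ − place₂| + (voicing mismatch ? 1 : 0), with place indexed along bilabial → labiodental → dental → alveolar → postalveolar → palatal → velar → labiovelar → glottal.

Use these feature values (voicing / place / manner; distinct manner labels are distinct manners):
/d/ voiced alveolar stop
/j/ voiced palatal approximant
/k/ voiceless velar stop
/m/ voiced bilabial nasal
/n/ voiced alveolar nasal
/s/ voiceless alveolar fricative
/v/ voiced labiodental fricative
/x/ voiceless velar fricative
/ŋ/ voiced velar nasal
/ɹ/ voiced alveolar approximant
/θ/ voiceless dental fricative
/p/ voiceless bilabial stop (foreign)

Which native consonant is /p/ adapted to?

/d/ is closest: same manner (stop), place distance 3 (bilabial→alveolar), voicing differs (+1); total 4. Next closest is /m/ at distance 5.

d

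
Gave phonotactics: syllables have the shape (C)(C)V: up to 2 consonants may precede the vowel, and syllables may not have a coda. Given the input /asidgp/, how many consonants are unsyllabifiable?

The consonants /d/, /g/, /p/ cannot be parsed into a legal (C)(C)V syllable (no codas are permitted; onsets may contain at most 2 consonants).

3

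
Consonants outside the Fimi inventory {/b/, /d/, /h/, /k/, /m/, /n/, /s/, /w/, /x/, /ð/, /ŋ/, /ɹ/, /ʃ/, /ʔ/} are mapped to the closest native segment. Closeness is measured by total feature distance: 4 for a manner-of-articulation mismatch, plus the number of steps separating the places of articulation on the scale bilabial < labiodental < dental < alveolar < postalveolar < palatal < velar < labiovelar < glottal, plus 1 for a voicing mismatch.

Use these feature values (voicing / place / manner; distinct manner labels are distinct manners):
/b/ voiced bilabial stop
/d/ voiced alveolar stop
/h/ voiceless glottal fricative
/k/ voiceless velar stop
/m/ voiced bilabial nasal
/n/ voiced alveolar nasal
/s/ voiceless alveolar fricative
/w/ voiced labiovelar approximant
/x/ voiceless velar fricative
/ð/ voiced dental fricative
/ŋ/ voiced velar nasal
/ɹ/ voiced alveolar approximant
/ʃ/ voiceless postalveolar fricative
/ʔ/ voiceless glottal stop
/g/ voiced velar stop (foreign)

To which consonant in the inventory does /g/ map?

k

/k/ is closest: same manner (stop), place distance 0 (velar→velar), voicing differs (+1); total 1. Next closest is /d/ at distance 3.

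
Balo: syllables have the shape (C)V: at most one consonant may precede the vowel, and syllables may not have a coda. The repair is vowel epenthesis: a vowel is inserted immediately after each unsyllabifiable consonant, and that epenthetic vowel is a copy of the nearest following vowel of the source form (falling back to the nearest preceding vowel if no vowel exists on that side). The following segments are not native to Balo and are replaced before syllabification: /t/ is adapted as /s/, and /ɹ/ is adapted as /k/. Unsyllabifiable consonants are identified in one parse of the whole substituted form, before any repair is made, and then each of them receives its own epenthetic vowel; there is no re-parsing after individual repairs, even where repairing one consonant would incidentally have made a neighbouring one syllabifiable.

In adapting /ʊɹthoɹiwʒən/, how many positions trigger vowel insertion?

After substitution the input is /ʊkshokiwʒən/.
The unsyllabifiable consonants are /k/, /s/, /w/, /n/; each receives one epenthetic vowel.

4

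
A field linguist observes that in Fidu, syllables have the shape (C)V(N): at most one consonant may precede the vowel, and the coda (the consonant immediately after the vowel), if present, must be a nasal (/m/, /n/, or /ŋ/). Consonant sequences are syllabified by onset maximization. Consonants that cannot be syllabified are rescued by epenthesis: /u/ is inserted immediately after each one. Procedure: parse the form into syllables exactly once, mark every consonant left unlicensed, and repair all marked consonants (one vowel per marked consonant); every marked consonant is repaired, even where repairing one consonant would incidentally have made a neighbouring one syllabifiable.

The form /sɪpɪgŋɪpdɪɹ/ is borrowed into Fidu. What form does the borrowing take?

Under (C)V(N), the unsyllabifiable consonants are /g/, /p/, /ɹ/ (only a nasal (/m/, /n/, or /ŋ/) is licensed in coda position; onsets are limited to one consonant).
Inserting the epenthetic vowel yields /g/ → /gu/, /p/ → /pu/, /ɹ/ → /ɹu/.

sɪpɪguŋɪpudɪɹu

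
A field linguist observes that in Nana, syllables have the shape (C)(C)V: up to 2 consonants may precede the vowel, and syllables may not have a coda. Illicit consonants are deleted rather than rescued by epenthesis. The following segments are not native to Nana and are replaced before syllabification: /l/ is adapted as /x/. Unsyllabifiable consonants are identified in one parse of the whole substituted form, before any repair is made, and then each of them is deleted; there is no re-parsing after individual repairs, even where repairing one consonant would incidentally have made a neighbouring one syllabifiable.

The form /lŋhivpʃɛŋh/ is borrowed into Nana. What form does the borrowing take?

ŋhipʃɛ

Substitution: /l/ → /x/, giving /xŋhivpʃɛŋh/.
Syllabifying with onset maximization leaves /x/, /v/, /ŋ/, /h/ stranded (no codas are permitted; onsets may contain at most 2 consonants).
Each unlicensed consonant is deleted: /x/, /v/, /ŋ/, /h/.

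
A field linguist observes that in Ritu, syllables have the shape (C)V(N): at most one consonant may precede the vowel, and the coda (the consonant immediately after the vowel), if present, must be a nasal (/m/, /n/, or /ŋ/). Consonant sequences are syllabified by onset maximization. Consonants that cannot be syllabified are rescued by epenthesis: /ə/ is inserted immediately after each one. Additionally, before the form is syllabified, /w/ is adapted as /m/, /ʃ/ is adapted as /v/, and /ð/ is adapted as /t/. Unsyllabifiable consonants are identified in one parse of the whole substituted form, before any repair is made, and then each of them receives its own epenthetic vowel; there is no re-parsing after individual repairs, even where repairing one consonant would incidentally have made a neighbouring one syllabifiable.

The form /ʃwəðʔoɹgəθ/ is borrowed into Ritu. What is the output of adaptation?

vəmətəʔoɹəgəθə

Substitution: /ʃ/ → /v/, /w/ → /m/, /ð/ → /t/, giving /vmətʔoɹgəθ/.
The consonants /v/, /t/, /ɹ/, /θ/ cannot be parsed into a legal (C)V(N) syllable (only a nasal (/m/, /n/, or /ŋ/) is licensed in coda position; onsets are limited to one consonant).
Each unlicensed consonant becomes the onset of a new syllable: /v/ → /və/, /t/ → /tə/, /ɹ/ → /ɹə/, /θ/ → /θə/.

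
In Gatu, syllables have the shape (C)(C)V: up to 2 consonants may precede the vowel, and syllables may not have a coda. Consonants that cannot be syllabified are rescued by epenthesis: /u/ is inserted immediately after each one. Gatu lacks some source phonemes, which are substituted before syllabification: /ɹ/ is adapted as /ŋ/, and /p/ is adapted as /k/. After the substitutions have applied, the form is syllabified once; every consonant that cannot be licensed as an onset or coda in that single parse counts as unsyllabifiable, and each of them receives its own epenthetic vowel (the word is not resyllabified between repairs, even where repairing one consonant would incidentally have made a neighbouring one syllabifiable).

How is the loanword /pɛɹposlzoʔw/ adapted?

Substitution: /p/ → /k/, /ɹ/ → /ŋ/, giving /kɛŋkoslzoʔw/.
Syllabifying with onset maximization leaves /s/, /ʔ/, /w/ stranded (no codas are permitted; onsets may contain at most 2 consonants).
Epenthesis after each stranded consonant: /s/ → /su/, /ʔ/ → /ʔu/, /w/ → /wu/.

kɛŋkosulzoʔuwu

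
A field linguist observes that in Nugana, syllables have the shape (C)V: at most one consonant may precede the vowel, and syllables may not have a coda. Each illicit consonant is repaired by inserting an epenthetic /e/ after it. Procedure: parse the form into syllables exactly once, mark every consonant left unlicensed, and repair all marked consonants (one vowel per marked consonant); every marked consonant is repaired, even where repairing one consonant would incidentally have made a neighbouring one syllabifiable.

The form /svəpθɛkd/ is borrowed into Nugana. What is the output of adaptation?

sevəpeθɛkede

The consonants /s/, /p/, /k/, /d/ cannot be parsed into a legal (C)V syllable (no codas are permitted; onsets are limited to one consonant).
Each unlicensed consonant becomes the onset of a new syllable: /s/ → /se/, /p/ → /pe/, /k/ → /ke/, /d/ → /de/.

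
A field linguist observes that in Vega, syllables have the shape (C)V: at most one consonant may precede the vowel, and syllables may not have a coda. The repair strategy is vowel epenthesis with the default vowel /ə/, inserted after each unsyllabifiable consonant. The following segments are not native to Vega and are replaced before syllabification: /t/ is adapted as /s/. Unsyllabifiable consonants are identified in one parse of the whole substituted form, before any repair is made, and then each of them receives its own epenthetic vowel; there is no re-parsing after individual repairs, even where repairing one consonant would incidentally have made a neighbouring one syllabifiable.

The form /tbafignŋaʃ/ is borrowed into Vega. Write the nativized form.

Substitution: /t/ → /s/, giving /sbafignŋaʃ/.
The consonants /s/, /g/, /n/, /ʃ/ cannot be parsed into a legal (C)V syllable (no codas are permitted; onsets are limited to one consonant).
Each unlicensed consonant becomes the onset of a new syllable: /s/ → /sə/, /g/ → /gə/, /n/ → /nə/, /ʃ/ → /ʃə/.

səbafigənəŋaʃə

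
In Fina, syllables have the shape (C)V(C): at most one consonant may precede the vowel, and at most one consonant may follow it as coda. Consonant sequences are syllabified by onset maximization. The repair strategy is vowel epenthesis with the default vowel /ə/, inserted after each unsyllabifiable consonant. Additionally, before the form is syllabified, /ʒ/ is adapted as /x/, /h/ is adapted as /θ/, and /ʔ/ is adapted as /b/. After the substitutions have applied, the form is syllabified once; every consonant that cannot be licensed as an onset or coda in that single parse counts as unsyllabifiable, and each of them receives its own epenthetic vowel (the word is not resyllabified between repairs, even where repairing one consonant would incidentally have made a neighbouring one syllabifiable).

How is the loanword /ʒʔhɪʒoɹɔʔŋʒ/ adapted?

xəbəθɪxoɹɔbŋəxə

Substitution: /ʒ/ → /x/, /ʔ/ → /b/, /h/ → /θ/, giving /xbθɪxoɹɔbŋx/.
Syllabifying with onset maximization leaves /x/, /b/, /ŋ/, /x/ stranded (at most one coda consonant is licensed; onsets are limited to one consonant).
Inserting the epenthetic vowel yields /x/ → /xə/, /b/ → /bə/, /ŋ/ → /ŋə/, /x/ → /xə/.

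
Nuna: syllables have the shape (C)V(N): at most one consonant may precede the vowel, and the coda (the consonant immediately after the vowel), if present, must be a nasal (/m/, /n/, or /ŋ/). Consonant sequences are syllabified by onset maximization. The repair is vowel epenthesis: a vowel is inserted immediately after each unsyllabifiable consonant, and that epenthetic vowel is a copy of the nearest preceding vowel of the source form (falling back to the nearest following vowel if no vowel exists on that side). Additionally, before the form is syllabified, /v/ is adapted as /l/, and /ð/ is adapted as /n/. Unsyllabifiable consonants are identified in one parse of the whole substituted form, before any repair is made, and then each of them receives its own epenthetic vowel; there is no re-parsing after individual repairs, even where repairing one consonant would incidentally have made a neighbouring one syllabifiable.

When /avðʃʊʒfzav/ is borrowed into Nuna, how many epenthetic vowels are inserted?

After substitution the input is /alnʃʊʒfzal/.
The unsyllabifiable consonants are /l/, /n/, /ʒ/, /f/, /l/; each receives one epenthetic vowel.

5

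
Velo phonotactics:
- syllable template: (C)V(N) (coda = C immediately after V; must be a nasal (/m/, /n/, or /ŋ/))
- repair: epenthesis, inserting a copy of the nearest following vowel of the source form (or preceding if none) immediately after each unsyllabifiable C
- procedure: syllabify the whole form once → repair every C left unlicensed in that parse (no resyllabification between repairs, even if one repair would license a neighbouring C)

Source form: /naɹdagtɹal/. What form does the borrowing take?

naɹadagataɹala

The consonants /ɹ/, /g/, /t/, /l/ cannot be parsed into a legal (C)V(N) syllable (only a nasal (/m/, /n/, or /ŋ/) is licensed in coda position; onsets are limited to one consonant).
Inserting the epenthetic vowel yields /ɹ/ → /ɹa/, /g/ → /ga/, /t/ → /ta/, /l/ → /la/.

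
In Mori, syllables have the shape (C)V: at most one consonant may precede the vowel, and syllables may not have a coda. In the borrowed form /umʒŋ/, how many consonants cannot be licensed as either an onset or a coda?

The consonants /m/, /ʒ/, /ŋ/ cannot be parsed into a legal (C)V syllable (no codas are permitted; onsets are limited to one consonant).

3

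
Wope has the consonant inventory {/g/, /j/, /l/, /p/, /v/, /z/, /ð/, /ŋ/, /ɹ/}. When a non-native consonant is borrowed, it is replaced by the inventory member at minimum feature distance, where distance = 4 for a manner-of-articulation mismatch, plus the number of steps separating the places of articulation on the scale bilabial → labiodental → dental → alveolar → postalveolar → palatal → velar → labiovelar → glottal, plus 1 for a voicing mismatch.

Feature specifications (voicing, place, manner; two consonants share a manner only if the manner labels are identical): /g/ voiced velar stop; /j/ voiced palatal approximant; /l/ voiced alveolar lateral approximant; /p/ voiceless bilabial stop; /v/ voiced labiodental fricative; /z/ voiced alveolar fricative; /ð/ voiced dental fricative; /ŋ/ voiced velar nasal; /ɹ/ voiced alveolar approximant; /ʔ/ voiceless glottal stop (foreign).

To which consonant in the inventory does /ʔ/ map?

g

/g/ is closest: same manner (stop), place distance 2 (glottal→velar), voicing differs (+1); total 3. Next closest is /ŋ/ at distance 7.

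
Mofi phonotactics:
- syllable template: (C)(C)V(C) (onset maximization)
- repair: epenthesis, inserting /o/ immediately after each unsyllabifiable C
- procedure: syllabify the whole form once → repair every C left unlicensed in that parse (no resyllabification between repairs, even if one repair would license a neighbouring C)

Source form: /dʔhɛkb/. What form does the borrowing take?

doʔhɛkbo

Syllabifying with onset maximization leaves /d/, /b/ stranded (at most one coda consonant is licensed; onsets may contain at most 2 consonants).
Inserting the epenthetic vowel yields /d/ → /do/, /b/ → /bo/.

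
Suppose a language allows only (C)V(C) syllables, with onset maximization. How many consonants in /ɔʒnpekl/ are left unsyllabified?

2

The consonants /n/, /l/ cannot be parsed into a legal (C)V(C) syllable (at most one coda consonant is licensed; onsets are limited to one consonant).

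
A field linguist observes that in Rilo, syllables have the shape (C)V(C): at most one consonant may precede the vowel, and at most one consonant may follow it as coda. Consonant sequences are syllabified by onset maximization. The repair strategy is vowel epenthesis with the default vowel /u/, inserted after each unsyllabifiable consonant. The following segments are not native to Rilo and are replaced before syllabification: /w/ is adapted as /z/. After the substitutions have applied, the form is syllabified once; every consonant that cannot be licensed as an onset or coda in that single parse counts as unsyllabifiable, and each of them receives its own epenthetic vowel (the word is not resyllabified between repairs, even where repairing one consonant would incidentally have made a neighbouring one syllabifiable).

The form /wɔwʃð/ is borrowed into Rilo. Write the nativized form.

Substitution: /w/ → /z/, giving /zɔzʃð/.
The consonants /ʃ/, /ð/ cannot be parsed into a legal (C)V(C) syllable (at most one coda consonant is licensed; onsets are limited to one consonant).
Each unlicensed consonant becomes the onset of a new syllable: /ʃ/ → /ʃu/, /ð/ → /ðu/.

zɔzʃuðu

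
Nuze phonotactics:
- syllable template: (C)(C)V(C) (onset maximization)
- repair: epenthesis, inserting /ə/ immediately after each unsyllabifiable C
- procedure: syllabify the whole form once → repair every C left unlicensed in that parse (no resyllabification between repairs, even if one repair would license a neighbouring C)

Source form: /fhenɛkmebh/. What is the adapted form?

fhenɛkmebhə

Under (C)(C)V(C), the unsyllabifiable consonants are /h/ (at most one coda consonant is licensed; onsets may contain at most 2 consonants).
Epenthesis after each stranded consonant: /h/ → /hə/.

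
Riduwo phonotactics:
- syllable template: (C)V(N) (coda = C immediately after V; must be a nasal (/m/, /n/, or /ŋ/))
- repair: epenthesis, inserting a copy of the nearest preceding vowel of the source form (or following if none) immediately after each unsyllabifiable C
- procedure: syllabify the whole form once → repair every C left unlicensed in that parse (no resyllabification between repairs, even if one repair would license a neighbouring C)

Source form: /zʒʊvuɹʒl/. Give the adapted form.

Syllabifying with onset maximization leaves /z/, /ɹ/, /ʒ/, /l/ stranded (only a nasal (/m/, /n/, or /ŋ/) is licensed in coda position; onsets are limited to one consonant).
Inserting the epenthetic vowel yields /z/ → /zʊ/, /ɹ/ → /ɹu/, /ʒ/ → /ʒu/, /l/ → /lu/.

zʊʒʊvuɹuʒulu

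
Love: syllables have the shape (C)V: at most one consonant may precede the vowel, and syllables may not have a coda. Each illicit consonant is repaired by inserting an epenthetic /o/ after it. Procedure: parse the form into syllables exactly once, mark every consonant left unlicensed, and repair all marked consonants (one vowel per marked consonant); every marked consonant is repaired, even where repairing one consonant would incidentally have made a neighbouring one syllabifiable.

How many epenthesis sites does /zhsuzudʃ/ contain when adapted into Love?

4

The unsyllabifiable consonants are /z/, /h/, /d/, /ʃ/; each receives one epenthetic vowel.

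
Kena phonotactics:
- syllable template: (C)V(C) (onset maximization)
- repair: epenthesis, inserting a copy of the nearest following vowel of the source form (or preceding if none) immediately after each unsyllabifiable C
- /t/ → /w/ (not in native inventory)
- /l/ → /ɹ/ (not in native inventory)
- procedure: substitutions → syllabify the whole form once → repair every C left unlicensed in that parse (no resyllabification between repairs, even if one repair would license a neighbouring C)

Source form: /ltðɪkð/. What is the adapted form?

Substitution: /l/ → /ɹ/, /t/ → /w/, giving /ɹwðɪkð/.
The consonants /ɹ/, /w/, /ð/ cannot be parsed into a legal (C)V(C) syllable (at most one coda consonant is licensed; onsets are limited to one consonant).
Epenthesis after each stranded consonant: /ɹ/ → /ɹɪ/, /w/ → /wɪ/, /ð/ → /ðɪ/.

ɹɪwɪðɪkðɪ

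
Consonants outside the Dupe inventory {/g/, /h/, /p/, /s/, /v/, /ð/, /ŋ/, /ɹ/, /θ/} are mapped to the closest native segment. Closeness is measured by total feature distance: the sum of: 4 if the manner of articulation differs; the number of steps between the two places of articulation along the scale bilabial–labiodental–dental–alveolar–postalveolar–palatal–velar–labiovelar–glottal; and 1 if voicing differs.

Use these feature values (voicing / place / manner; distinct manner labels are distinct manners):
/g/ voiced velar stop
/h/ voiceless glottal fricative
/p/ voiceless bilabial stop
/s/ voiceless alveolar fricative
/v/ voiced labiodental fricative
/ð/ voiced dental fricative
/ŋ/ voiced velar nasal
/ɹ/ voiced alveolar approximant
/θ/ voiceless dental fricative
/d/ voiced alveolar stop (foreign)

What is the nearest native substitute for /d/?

/g/ is closest: same manner (stop), place distance 3 (alveolar→velar), same voicing; total 3. Next closest is /p/ at distance 4.

g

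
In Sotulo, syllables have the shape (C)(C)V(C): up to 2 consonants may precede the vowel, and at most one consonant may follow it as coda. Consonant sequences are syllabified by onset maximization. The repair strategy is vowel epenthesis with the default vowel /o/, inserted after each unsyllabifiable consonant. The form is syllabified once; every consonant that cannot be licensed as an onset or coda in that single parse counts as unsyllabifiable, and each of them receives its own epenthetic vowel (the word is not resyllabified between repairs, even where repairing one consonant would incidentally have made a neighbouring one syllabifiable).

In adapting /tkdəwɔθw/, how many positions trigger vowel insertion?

The unsyllabifiable consonants are /t/, /w/; each receives one epenthetic vowel.

2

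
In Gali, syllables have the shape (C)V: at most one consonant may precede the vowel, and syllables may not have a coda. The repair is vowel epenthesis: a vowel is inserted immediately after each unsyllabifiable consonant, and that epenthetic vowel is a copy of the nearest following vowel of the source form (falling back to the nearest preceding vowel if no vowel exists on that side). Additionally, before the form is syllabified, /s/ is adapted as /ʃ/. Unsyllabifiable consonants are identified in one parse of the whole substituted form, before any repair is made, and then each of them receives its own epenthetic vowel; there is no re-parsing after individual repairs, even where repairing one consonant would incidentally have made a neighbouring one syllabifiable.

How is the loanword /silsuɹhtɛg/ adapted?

Substitution: /s/ → /ʃ/, giving /ʃilʃuɹhtɛg/.
Syllabifying with onset maximization leaves /l/, /ɹ/, /h/, /g/ stranded (no codas are permitted; onsets are limited to one consonant).
Epenthesis after each stranded consonant: /l/ → /lu/, /ɹ/ → /ɹɛ/, /h/ → /hɛ/, /g/ → /gɛ/.

ʃiluʃuɹɛhɛtɛgɛ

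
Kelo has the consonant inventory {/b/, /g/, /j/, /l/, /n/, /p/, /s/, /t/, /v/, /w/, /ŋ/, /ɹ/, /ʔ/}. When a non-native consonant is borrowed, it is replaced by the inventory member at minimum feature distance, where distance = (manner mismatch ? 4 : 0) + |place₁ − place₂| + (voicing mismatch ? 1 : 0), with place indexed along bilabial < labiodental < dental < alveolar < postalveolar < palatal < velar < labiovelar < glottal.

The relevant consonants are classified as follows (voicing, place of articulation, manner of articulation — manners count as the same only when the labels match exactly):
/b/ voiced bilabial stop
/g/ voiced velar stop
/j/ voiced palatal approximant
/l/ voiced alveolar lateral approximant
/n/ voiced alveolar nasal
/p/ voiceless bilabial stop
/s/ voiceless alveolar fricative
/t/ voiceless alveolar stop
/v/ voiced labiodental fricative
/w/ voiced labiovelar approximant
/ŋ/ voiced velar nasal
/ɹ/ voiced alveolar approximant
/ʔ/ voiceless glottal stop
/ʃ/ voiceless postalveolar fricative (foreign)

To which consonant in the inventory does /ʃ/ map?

s

/s/ is closest: same manner (fricative), place distance 1 (postalveolar→alveolar), same voicing; total 1. Next closest is /v/ at distance 4.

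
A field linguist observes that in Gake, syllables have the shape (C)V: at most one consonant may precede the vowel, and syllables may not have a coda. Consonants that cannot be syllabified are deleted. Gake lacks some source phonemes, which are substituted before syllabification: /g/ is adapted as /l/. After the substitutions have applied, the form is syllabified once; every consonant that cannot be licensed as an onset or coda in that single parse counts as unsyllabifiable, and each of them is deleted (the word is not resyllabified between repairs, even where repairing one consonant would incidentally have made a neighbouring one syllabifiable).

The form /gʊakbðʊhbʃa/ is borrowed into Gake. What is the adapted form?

lʊaðʊʃa

Substitution: /g/ → /l/, giving /lʊakbðʊhbʃa/.
Syllabifying with onset maximization leaves /k/, /b/, /h/, /b/ stranded (no codas are permitted; onsets are limited to one consonant).
Deleting the stranded consonants removes /k/, /b/, /h/, /b/.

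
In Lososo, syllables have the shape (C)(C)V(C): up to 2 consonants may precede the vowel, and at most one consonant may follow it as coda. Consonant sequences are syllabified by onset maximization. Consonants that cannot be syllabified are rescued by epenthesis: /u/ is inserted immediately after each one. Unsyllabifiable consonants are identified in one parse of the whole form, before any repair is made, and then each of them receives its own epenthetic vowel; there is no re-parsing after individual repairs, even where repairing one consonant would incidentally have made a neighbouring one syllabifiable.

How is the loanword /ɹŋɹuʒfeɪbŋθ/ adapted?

Syllabifying with onset maximization leaves /ɹ/, /ŋ/, /θ/ stranded (at most one coda consonant is licensed; onsets may contain at most 2 consonants).
Epenthesis after each stranded consonant: /ɹ/ → /ɹu/, /ŋ/ → /ŋu/, /θ/ → /θu/.

ɹuŋɹuʒfeɪbŋuθu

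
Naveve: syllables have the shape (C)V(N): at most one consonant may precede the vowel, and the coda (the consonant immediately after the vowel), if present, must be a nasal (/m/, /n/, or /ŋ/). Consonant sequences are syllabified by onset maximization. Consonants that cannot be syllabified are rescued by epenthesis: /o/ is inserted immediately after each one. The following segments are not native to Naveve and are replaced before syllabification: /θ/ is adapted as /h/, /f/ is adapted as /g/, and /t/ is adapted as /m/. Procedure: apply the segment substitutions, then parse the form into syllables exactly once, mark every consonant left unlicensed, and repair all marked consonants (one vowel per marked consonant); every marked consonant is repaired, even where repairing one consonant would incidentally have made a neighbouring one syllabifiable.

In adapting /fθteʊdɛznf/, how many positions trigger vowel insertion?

After substitution the input is /ghmeʊdɛzng/.
The unsyllabifiable consonants are /g/, /h/, /z/, /n/, /g/; each receives one epenthetic vowel.

5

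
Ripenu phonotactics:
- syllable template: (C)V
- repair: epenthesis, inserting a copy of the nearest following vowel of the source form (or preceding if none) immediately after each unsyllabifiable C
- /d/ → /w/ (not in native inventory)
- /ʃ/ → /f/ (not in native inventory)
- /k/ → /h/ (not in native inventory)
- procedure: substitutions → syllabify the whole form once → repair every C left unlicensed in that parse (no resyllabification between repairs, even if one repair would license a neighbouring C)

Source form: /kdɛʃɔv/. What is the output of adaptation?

hɛwɛfɔvɔ

Substitution: /k/ → /h/, /d/ → /w/, /ʃ/ → /f/, giving /hwɛfɔv/.
The consonants /h/, /v/ cannot be parsed into a legal (C)V syllable (no codas are permitted; onsets are limited to one consonant).
Each unlicensed consonant becomes the onset of a new syllable: /h/ → /hɛ/, /v/ → /vɔ/.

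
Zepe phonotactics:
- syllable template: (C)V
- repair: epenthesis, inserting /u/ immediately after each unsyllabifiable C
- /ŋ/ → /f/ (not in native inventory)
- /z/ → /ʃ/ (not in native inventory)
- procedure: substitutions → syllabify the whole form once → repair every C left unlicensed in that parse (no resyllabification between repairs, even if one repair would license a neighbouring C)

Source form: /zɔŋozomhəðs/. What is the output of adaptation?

ʃɔfoʃomuhəðusu

Substitution: /z/ → /ʃ/, /ŋ/ → /f/, giving /ʃɔfoʃomhəðs/.
The consonants /m/, /ð/, /s/ cannot be parsed into a legal (C)V syllable (no codas are permitted; onsets are limited to one consonant).
Each unlicensed consonant becomes the onset of a new syllable: /m/ → /mu/, /ð/ → /ðu/, /s/ → /su/.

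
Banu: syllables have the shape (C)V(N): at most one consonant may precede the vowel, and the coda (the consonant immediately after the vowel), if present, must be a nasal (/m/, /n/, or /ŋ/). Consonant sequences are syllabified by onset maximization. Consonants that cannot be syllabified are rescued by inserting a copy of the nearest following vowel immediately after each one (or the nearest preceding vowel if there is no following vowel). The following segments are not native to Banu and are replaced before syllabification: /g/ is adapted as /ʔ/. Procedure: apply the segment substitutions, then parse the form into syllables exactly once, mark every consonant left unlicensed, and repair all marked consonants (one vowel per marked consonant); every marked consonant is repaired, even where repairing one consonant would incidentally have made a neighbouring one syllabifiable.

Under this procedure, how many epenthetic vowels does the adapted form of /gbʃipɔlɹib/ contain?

4

After substitution the input is /ʔbʃipɔlɹib/.
The unsyllabifiable consonants are /ʔ/, /b/, /l/, /b/; each receives one epenthetic vowel.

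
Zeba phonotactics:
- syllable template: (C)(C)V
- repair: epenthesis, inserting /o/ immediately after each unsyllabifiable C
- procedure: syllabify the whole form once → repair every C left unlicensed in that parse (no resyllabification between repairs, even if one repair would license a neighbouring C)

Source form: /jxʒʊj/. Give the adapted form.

joxʒʊjo

The consonants /j/, /j/ cannot be parsed into a legal (C)(C)V syllable (no codas are permitted; onsets may contain at most 2 consonants).
Epenthesis after each stranded consonant: /j/ → /jo/, /j/ → /jo/.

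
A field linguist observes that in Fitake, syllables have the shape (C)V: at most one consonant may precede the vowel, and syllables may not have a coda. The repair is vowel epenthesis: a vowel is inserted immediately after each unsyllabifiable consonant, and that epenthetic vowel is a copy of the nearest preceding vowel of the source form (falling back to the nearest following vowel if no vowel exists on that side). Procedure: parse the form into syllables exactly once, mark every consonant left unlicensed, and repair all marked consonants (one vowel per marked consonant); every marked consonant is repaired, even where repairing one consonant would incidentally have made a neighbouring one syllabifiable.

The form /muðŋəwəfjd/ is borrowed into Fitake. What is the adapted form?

The consonants /ð/, /f/, /j/, /d/ cannot be parsed into a legal (C)V syllable (no codas are permitted; onsets are limited to one consonant).
Each unlicensed consonant becomes the onset of a new syllable: /ð/ → /ðu/, /f/ → /fə/, /j/ → /jə/, /d/ → /də/.

muðuŋəwəfəjədə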